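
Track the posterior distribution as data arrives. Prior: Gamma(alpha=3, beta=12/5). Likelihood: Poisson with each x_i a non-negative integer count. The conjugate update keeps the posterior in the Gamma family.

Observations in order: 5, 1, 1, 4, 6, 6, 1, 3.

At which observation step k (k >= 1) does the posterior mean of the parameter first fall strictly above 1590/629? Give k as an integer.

obs 1: x=5 → posterior Gamma(8, 17/5)
obs 2: x=1 → posterior Gamma(9, 22/5)
obs 3: x=1 → posterior Gamma(10, 27/5)
obs 4: x=4 → posterior Gamma(14, 32/5)
obs 5: x=6 → posterior Gamma(20, 37/5)
obs 6: x=6 → posterior Gamma(26, 42/5)
obs 7: x=1 → posterior Gamma(27, 47/5)
obs 8: x=3 → posterior Gamma(30, 52/5)

k = 5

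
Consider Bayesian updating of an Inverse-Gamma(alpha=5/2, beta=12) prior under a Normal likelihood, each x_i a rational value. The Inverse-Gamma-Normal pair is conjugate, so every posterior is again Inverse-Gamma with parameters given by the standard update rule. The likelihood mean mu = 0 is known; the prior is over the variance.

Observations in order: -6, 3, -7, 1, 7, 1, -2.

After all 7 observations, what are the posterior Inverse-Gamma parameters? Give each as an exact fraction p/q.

alpha=6, beta=173/2

obs 1: x=-6 → posterior Inverse-Gamma(3, 30)
obs 2: x=3 → posterior Inverse-Gamma(7/2, 69/2)
obs 3: x=-7 → posterior Inverse-Gamma(4, 59)
obs 4: x=1 → posterior Inverse-Gamma(9/2, 119/2)
obs 5: x=7 → posterior Inverse-Gamma(5, 84)
obs 6: x=1 → posterior Inverse-Gamma(11/2, 169/2)
obs 7: x=-2 → posterior Inverse-Gamma(6, 173/2)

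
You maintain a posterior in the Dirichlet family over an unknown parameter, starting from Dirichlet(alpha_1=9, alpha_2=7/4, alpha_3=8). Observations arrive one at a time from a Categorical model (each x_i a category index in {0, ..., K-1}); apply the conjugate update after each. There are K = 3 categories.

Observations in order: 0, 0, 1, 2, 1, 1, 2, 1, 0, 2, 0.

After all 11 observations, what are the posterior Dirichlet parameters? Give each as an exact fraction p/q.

obs 1: x=0 → posterior Dirichlet(10, 7/4, 8)
obs 2: x=0 → posterior Dirichlet(11, 7/4, 8)
obs 3: x=1 → posterior Dirichlet(11, 11/4, 8)
obs 4: x=2 → posterior Dirichlet(11, 11/4, 9)
obs 5: x=1 → posterior Dirichlet(11, 15/4, 9)
obs 6: x=1 → posterior Dirichlet(11, 19/4, 9)
obs 7: x=2 → posterior Dirichlet(11, 19/4, 10)
obs 8: x=1 → posterior Dirichlet(11, 23/4, 10)
obs 9: x=0 → posterior Dirichlet(12, 23/4, 10)
obs 10: x=2 → posterior Dirichlet(12, 23/4, 11)
obs 11: x=0 → posterior Dirichlet(13, 23/4, 11)

alpha_1=13, alpha_2=23/4, alpha_3=11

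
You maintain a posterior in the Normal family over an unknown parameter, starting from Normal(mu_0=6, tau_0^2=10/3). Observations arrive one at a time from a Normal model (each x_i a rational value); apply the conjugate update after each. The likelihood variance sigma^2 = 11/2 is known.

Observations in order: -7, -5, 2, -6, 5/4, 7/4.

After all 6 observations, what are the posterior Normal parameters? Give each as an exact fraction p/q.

obs 1: x=-7 → posterior Normal(58/53, 110/53)
obs 2: x=-5 → posterior Normal(-42/73, 110/73)
obs 3: x=2 → posterior Normal(-2/93, 110/93)
obs 4: x=-6 → posterior Normal(-122/113, 110/113)
obs 5: x=5/4 → posterior Normal(-97/133, 110/133)
obs 6: x=7/4 → posterior Normal(-62/153, 110/153)

mu_0=-62/153, tau_0^2=110/153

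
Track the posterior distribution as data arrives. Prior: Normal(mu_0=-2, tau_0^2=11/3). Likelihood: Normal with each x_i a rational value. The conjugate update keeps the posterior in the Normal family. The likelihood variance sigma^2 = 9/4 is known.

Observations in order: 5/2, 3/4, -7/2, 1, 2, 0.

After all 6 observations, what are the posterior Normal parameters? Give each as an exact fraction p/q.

mu_0=67/291, tau_0^2=33/97

obs 1: x=5/2 → posterior Normal(56/71, 99/71)
obs 2: x=3/4 → posterior Normal(89/115, 99/115)
obs 3: x=-7/2 → posterior Normal(-65/159, 33/53)
obs 4: x=1 → posterior Normal(-3/29, 99/203)
obs 5: x=2 → posterior Normal(67/247, 99/247)
obs 6: x=0 → posterior Normal(67/291, 33/97)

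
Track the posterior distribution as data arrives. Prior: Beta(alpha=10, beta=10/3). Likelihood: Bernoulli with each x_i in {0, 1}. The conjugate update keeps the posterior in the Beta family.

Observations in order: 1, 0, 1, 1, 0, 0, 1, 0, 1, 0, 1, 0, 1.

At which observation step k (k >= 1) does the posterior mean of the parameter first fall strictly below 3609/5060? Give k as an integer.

obs 1: x=1 → posterior Beta(11, 10/3)
obs 2: x=0 → posterior Beta(11, 13/3)
obs 3: x=1 → posterior Beta(12, 13/3)
obs 4: x=1 → posterior Beta(13, 13/3)
obs 5: x=0 → posterior Beta(13, 16/3)
obs 6: x=0 → posterior Beta(13, 19/3)
obs 7: x=1 → posterior Beta(14, 19/3)
obs 8: x=0 → posterior Beta(14, 22/3)
obs 9: x=1 → posterior Beta(15, 22/3)
obs 10: x=0 → posterior Beta(15, 25/3)
obs 11: x=1 → posterior Beta(16, 25/3)
obs 12: x=0 → posterior Beta(16, 28/3)
obs 13: x=1 → posterior Beta(17, 28/3)

k = 5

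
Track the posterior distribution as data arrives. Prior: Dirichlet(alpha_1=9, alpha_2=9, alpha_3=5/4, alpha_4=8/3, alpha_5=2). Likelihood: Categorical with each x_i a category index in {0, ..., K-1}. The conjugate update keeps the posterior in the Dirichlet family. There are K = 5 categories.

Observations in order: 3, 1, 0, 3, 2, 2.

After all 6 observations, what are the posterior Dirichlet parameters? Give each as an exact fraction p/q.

alpha_1=10, alpha_2=10, alpha_3=13/4, alpha_4=14/3, alpha_5=2

obs 1: x=3 → posterior Dirichlet(9, 9, 5/4, 11/3, 2)
obs 2: x=1 → posterior Dirichlet(9, 10, 5/4, 11/3, 2)
obs 3: x=0 → posterior Dirichlet(10, 10, 5/4, 11/3, 2)
obs 4: x=3 → posterior Dirichlet(10, 10, 5/4, 14/3, 2)
obs 5: x=2 → posterior Dirichlet(10, 10, 9/4, 14/3, 2)
obs 6: x=2 → posterior Dirichlet(10, 10, 13/4, 14/3, 2)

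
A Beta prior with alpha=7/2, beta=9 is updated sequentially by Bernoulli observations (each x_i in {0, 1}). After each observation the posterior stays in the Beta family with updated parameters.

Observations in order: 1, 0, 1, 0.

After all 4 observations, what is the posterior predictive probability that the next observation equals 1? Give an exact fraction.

obs 1: x=1 → posterior Beta(9/2, 9)
obs 2: x=0 → posterior Beta(9/2, 10)
obs 3: x=1 → posterior Beta(11/2, 10)
obs 4: x=0 → posterior Beta(11/2, 11)

1/3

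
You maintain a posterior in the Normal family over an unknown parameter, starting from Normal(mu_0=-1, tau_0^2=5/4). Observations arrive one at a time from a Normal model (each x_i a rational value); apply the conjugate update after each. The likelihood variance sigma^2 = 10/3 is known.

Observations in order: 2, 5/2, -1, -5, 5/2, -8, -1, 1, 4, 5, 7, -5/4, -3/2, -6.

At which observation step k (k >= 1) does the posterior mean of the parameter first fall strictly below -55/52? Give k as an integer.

k = 6

obs 1: x=2 → posterior Normal(-2/11, 10/11)
obs 2: x=5/2 → posterior Normal(11/28, 5/7)
obs 3: x=-1 → posterior Normal(5/34, 10/17)
obs 4: x=-5 → posterior Normal(-5/8, 1/2)
obs 5: x=5/2 → posterior Normal(-5/23, 10/23)
obs 6: x=-8 → posterior Normal(-29/26, 5/13)
obs 7: x=-1 → posterior Normal(-32/29, 10/29)
obs 8: x=1 → posterior Normal(-29/32, 5/16)
obs 9: x=4 → posterior Normal(-17/35, 2/7)
obs 10: x=5 → posterior Normal(-1/19, 5/19)
obs 11: x=7 → posterior Normal(19/41, 10/41)
obs 12: x=-5/4 → posterior Normal(61/176, 5/22)
obs 13: x=-3/2 → posterior Normal(43/188, 10/47)
obs 14: x=-6 → posterior Normal(-29/200, 1/5)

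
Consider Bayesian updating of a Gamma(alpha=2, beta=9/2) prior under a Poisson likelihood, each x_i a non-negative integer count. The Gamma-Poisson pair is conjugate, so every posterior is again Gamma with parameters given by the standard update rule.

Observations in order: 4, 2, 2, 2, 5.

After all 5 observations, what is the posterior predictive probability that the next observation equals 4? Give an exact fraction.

141613196405159288484663760/1947529006128660840460374807

obs 1: x=4 → posterior Gamma(6, 11/2)
obs 2: x=2 → posterior Gamma(8, 13/2)
obs 3: x=2 → posterior Gamma(10, 15/2)
obs 4: x=2 → posterior Gamma(12, 17/2)
obs 5: x=5 → posterior Gamma(17, 19/2)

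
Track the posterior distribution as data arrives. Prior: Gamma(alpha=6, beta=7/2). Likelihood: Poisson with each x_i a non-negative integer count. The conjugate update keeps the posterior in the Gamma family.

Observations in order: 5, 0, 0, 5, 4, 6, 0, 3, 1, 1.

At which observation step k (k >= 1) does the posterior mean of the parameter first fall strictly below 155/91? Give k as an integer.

obs 1: x=5 → posterior Gamma(11, 9/2)
obs 2: x=0 → posterior Gamma(11, 11/2)
obs 3: x=0 → posterior Gamma(11, 13/2)
obs 4: x=5 → posterior Gamma(16, 15/2)
obs 5: x=4 → posterior Gamma(20, 17/2)
obs 6: x=6 → posterior Gamma(26, 19/2)
obs 7: x=0 → posterior Gamma(26, 21/2)
obs 8: x=3 → posterior Gamma(29, 23/2)
obs 9: x=1 → posterior Gamma(30, 25/2)
obs 10: x=1 → posterior Gamma(31, 27/2)

k = 3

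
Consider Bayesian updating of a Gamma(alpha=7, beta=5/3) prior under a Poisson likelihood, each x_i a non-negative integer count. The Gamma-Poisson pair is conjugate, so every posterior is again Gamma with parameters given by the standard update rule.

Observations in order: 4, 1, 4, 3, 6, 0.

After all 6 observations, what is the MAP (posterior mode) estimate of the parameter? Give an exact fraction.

obs 1: x=4 → posterior Gamma(11, 8/3)
obs 2: x=1 → posterior Gamma(12, 11/3)
obs 3: x=4 → posterior Gamma(16, 14/3)
obs 4: x=3 → posterior Gamma(19, 17/3)
obs 5: x=6 → posterior Gamma(25, 20/3)
obs 6: x=0 → posterior Gamma(25, 23/3)

72/23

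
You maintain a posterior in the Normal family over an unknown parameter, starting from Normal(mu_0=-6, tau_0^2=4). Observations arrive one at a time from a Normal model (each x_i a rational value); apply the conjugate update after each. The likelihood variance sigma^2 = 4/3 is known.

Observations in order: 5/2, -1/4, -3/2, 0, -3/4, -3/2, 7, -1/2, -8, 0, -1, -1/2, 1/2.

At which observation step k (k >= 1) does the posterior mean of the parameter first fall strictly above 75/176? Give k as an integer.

k = 7

obs 1: x=5/2 → posterior Normal(3/8, 1)
obs 2: x=-1/4 → posterior Normal(3/28, 4/7)
obs 3: x=-3/2 → posterior Normal(-3/8, 2/5)
obs 4: x=0 → posterior Normal(-15/52, 4/13)
obs 5: x=-3/4 → posterior Normal(-3/8, 1/4)
obs 6: x=-3/2 → posterior Normal(-21/38, 4/19)
obs 7: x=7 → posterior Normal(21/44, 2/11)
obs 8: x=-1/2 → posterior Normal(9/25, 4/25)
obs 9: x=-8 → posterior Normal(-15/28, 1/7)
obs 10: x=0 → posterior Normal(-15/31, 4/31)
obs 11: x=-1 → posterior Normal(-9/17, 2/17)
obs 12: x=-1/2 → posterior Normal(-39/74, 4/37)
obs 13: x=1/2 → posterior Normal(-9/20, 1/10)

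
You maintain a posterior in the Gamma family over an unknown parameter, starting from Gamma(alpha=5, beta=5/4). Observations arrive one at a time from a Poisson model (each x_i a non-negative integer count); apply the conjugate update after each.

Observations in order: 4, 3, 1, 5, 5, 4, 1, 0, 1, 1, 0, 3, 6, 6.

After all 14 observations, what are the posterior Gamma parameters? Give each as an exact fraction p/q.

obs 1: x=4 → posterior Gamma(9, 9/4)
obs 2: x=3 → posterior Gamma(12, 13/4)
obs 3: x=1 → posterior Gamma(13, 17/4)
obs 4: x=5 → posterior Gamma(18, 21/4)
obs 5: x=5 → posterior Gamma(23, 25/4)
obs 6: x=4 → posterior Gamma(27, 29/4)
obs 7: x=1 → posterior Gamma(28, 33/4)
obs 8: x=0 → posterior Gamma(28, 37/4)
obs 9: x=1 → posterior Gamma(29, 41/4)
obs 10: x=1 → posterior Gamma(30, 45/4)
obs 11: x=0 → posterior Gamma(30, 49/4)
obs 12: x=3 → posterior Gamma(33, 53/4)
obs 13: x=6 → posterior Gamma(39, 57/4)
obs 14: x=6 → posterior Gamma(45, 61/4)

alpha=45, beta=61/4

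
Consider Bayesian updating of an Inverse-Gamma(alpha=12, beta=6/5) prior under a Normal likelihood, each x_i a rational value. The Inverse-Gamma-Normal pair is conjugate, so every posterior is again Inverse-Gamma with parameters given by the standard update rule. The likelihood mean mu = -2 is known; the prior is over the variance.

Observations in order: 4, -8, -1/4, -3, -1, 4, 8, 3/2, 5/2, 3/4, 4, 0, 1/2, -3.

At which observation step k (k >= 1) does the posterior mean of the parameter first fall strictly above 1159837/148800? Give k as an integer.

k = 9

obs 1: x=4 → posterior Inverse-Gamma(25/2, 96/5)
obs 2: x=-8 → posterior Inverse-Gamma(13, 186/5)
obs 3: x=-1/4 → posterior Inverse-Gamma(27/2, 6197/160)
obs 4: x=-3 → posterior Inverse-Gamma(14, 6277/160)
obs 5: x=-1 → posterior Inverse-Gamma(29/2, 6357/160)
obs 6: x=4 → posterior Inverse-Gamma(15, 9237/160)
obs 7: x=8 → posterior Inverse-Gamma(31/2, 17237/160)
obs 8: x=3/2 → posterior Inverse-Gamma(16, 18217/160)
obs 9: x=5/2 → posterior Inverse-Gamma(33/2, 19837/160)
obs 10: x=3/4 → posterior Inverse-Gamma(17, 10221/80)
obs 11: x=4 → posterior Inverse-Gamma(35/2, 11661/80)
obs 12: x=0 → posterior Inverse-Gamma(18, 11821/80)
obs 13: x=1/2 → posterior Inverse-Gamma(37/2, 12071/80)
obs 14: x=-3 → posterior Inverse-Gamma(19, 12111/80)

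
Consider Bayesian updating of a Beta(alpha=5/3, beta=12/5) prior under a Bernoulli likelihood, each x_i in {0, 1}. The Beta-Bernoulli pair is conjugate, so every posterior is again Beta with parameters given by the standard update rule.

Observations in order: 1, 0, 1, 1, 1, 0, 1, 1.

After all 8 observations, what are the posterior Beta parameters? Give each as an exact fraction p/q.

obs 1: x=1 → posterior Beta(8/3, 12/5)
obs 2: x=0 → posterior Beta(8/3, 17/5)
obs 3: x=1 → posterior Beta(11/3, 17/5)
obs 4: x=1 → posterior Beta(14/3, 17/5)
obs 5: x=1 → posterior Beta(17/3, 17/5)
obs 6: x=0 → posterior Beta(17/3, 22/5)
obs 7: x=1 → posterior Beta(20/3, 22/5)
obs 8: x=1 → posterior Beta(23/3, 22/5)

alpha=23/3, beta=22/5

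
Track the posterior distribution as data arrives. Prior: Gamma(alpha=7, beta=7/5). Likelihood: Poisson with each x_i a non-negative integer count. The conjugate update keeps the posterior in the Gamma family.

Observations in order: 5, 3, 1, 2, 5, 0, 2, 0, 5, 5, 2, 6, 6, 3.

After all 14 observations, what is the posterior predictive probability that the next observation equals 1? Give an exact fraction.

obs 1: x=5 → posterior Gamma(12, 12/5)
obs 2: x=3 → posterior Gamma(15, 17/5)
obs 3: x=1 → posterior Gamma(16, 22/5)
obs 4: x=2 → posterior Gamma(18, 27/5)
obs 5: x=5 → posterior Gamma(23, 32/5)
obs 6: x=0 → posterior Gamma(23, 37/5)
obs 7: x=2 → posterior Gamma(25, 42/5)
obs 8: x=0 → posterior Gamma(25, 47/5)
obs 9: x=5 → posterior Gamma(30, 52/5)
obs 10: x=5 → posterior Gamma(35, 57/5)
obs 11: x=2 → posterior Gamma(37, 62/5)
obs 12: x=6 → posterior Gamma(43, 67/5)
obs 13: x=6 → posterior Gamma(49, 72/5)
obs 14: x=3 → posterior Gamma(52, 77/5)

8136377040173228759497165742579987865818411808804742791855434034334654731777035139995397039772990865/67619847192176256415983726107222867244010140038918032877095248947212442953746942813559201988406673408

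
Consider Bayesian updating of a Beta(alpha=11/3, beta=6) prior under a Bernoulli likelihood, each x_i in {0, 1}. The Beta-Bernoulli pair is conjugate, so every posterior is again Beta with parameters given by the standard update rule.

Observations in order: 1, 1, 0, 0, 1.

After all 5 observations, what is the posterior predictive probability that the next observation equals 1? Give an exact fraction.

obs 1: x=1 → posterior Beta(14/3, 6)
obs 2: x=1 → posterior Beta(17/3, 6)
obs 3: x=0 → posterior Beta(17/3, 7)
obs 4: x=0 → posterior Beta(17/3, 8)
obs 5: x=1 → posterior Beta(20/3, 8)

5/11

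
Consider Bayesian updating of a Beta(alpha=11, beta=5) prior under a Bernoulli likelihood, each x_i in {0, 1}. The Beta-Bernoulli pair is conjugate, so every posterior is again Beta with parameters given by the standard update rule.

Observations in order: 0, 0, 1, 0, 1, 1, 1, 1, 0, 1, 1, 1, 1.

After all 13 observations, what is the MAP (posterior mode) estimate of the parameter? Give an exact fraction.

19/27

obs 1: x=0 → posterior Beta(11, 6)
obs 2: x=0 → posterior Beta(11, 7)
obs 3: x=1 → posterior Beta(12, 7)
obs 4: x=0 → posterior Beta(12, 8)
obs 5: x=1 → posterior Beta(13, 8)
obs 6: x=1 → posterior Beta(14, 8)
obs 7: x=1 → posterior Beta(15, 8)
obs 8: x=1 → posterior Beta(16, 8)
obs 9: x=0 → posterior Beta(16, 9)
obs 10: x=1 → posterior Beta(17, 9)
obs 11: x=1 → posterior Beta(18, 9)
obs 12: x=1 → posterior Beta(19, 9)
obs 13: x=1 → posterior Beta(20, 9)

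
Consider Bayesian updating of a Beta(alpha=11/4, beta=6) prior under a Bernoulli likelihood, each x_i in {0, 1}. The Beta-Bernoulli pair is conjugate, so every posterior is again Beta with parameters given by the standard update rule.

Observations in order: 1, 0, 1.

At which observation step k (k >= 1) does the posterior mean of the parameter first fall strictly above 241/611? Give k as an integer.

obs 1: x=1 → posterior Beta(15/4, 6)
obs 2: x=0 → posterior Beta(15/4, 7)
obs 3: x=1 → posterior Beta(19/4, 7)

k = 3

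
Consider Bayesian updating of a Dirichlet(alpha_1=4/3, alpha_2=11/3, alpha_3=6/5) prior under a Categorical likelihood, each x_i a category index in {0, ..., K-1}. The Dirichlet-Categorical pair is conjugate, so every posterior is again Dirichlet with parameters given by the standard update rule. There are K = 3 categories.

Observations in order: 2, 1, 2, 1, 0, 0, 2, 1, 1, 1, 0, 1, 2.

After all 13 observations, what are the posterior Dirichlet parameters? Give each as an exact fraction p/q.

alpha_1=13/3, alpha_2=29/3, alpha_3=26/5

obs 1: x=2 → posterior Dirichlet(4/3, 11/3, 11/5)
obs 2: x=1 → posterior Dirichlet(4/3, 14/3, 11/5)
obs 3: x=2 → posterior Dirichlet(4/3, 14/3, 16/5)
obs 4: x=1 → posterior Dirichlet(4/3, 17/3, 16/5)
obs 5: x=0 → posterior Dirichlet(7/3, 17/3, 16/5)
obs 6: x=0 → posterior Dirichlet(10/3, 17/3, 16/5)
obs 7: x=2 → posterior Dirichlet(10/3, 17/3, 21/5)
obs 8: x=1 → posterior Dirichlet(10/3, 20/3, 21/5)
obs 9: x=1 → posterior Dirichlet(10/3, 23/3, 21/5)
obs 10: x=1 → posterior Dirichlet(10/3, 26/3, 21/5)
obs 11: x=0 → posterior Dirichlet(13/3, 26/3, 21/5)
obs 12: x=1 → posterior Dirichlet(13/3, 29/3, 21/5)
obs 13: x=2 → posterior Dirichlet(13/3, 29/3, 26/5)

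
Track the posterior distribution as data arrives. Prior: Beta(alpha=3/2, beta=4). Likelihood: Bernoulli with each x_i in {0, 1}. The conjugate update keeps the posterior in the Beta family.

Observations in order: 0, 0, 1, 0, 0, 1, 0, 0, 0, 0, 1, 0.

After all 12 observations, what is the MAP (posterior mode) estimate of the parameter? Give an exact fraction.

7/31

obs 1: x=0 → posterior Beta(3/2, 5)
obs 2: x=0 → posterior Beta(3/2, 6)
obs 3: x=1 → posterior Beta(5/2, 6)
obs 4: x=0 → posterior Beta(5/2, 7)
obs 5: x=0 → posterior Beta(5/2, 8)
obs 6: x=1 → posterior Beta(7/2, 8)
obs 7: x=0 → posterior Beta(7/2, 9)
obs 8: x=0 → posterior Beta(7/2, 10)
obs 9: x=0 → posterior Beta(7/2, 11)
obs 10: x=0 → posterior Beta(7/2, 12)
obs 11: x=1 → posterior Beta(9/2, 12)
obs 12: x=0 → posterior Beta(9/2, 13)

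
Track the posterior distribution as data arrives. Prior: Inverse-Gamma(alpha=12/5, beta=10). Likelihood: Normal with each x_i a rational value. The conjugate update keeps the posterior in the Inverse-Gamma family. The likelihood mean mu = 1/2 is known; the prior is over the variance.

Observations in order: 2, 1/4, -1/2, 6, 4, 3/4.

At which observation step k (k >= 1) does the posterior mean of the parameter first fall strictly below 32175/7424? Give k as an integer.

k = 3

obs 1: x=2 → posterior Inverse-Gamma(29/10, 89/8)
obs 2: x=1/4 → posterior Inverse-Gamma(17/5, 357/32)
obs 3: x=-1/2 → posterior Inverse-Gamma(39/10, 373/32)
obs 4: x=6 → posterior Inverse-Gamma(22/5, 857/32)
obs 5: x=4 → posterior Inverse-Gamma(49/10, 1053/32)
obs 6: x=3/4 → posterior Inverse-Gamma(27/5, 527/16)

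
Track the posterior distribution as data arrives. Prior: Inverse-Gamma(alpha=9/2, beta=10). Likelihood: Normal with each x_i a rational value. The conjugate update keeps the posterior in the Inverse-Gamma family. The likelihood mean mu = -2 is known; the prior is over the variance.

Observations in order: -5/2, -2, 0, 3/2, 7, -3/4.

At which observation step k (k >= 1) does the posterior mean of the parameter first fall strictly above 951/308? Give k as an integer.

obs 1: x=-5/2 → posterior Inverse-Gamma(5, 81/8)
obs 2: x=-2 → posterior Inverse-Gamma(11/2, 81/8)
obs 3: x=0 → posterior Inverse-Gamma(6, 97/8)
obs 4: x=3/2 → posterior Inverse-Gamma(13/2, 73/4)
obs 5: x=7 → posterior Inverse-Gamma(7, 235/4)
obs 6: x=-3/4 → posterior Inverse-Gamma(15/2, 1905/32)

k = 4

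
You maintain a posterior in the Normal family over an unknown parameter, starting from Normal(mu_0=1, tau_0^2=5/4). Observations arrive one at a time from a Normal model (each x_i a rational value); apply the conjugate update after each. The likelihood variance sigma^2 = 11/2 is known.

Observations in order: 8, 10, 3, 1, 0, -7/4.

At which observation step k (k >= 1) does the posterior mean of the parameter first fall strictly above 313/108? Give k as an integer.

obs 1: x=8 → posterior Normal(62/27, 55/54)
obs 2: x=10 → posterior Normal(7/2, 55/64)
obs 3: x=3 → posterior Normal(127/37, 55/74)
obs 4: x=1 → posterior Normal(22/7, 55/84)
obs 5: x=0 → posterior Normal(132/47, 55/94)
obs 6: x=-7/4 → posterior Normal(493/208, 55/104)

k = 2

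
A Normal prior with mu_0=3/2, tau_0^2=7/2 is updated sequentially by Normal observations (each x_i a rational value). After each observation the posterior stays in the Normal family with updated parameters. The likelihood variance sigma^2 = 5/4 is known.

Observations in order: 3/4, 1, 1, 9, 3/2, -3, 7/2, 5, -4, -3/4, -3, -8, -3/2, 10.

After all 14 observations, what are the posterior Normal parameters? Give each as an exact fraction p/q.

obs 1: x=3/4 → posterior Normal(18/19, 35/38)
obs 2: x=1 → posterior Normal(32/33, 35/66)
obs 3: x=1 → posterior Normal(46/47, 35/94)
obs 4: x=9 → posterior Normal(172/61, 35/122)
obs 5: x=3/2 → posterior Normal(193/75, 7/30)
obs 6: x=-3 → posterior Normal(151/89, 35/178)
obs 7: x=7/2 → posterior Normal(200/103, 35/206)
obs 8: x=5 → posterior Normal(30/13, 35/234)
obs 9: x=-4 → posterior Normal(214/131, 35/262)
obs 10: x=-3/4 → posterior Normal(407/290, 7/58)
obs 11: x=-3 → posterior Normal(323/318, 35/318)
obs 12: x=-8 → posterior Normal(99/346, 35/346)
obs 13: x=-3/2 → posterior Normal(57/374, 35/374)
obs 14: x=10 → posterior Normal(337/402, 35/402)

mu_0=337/402, tau_0^2=35/402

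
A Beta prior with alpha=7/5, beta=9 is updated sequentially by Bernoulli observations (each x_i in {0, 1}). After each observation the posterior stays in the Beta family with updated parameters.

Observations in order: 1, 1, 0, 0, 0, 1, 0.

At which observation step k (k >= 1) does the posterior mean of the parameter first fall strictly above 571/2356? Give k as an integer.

obs 1: x=1 → posterior Beta(12/5, 9)
obs 2: x=1 → posterior Beta(17/5, 9)
obs 3: x=0 → posterior Beta(17/5, 10)
obs 4: x=0 → posterior Beta(17/5, 11)
obs 5: x=0 → posterior Beta(17/5, 12)
obs 6: x=1 → posterior Beta(22/5, 12)
obs 7: x=0 → posterior Beta(22/5, 13)

k = 2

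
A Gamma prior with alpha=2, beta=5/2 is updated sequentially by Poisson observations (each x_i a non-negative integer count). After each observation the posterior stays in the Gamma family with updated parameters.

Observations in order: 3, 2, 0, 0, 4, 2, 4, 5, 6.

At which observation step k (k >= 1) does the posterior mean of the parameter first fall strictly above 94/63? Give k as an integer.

k = 2

obs 1: x=3 → posterior Gamma(5, 7/2)
obs 2: x=2 → posterior Gamma(7, 9/2)
obs 3: x=0 → posterior Gamma(7, 11/2)
obs 4: x=0 → posterior Gamma(7, 13/2)
obs 5: x=4 → posterior Gamma(11, 15/2)
obs 6: x=2 → posterior Gamma(13, 17/2)
obs 7: x=4 → posterior Gamma(17, 19/2)
obs 8: x=5 → posterior Gamma(22, 21/2)
obs 9: x=6 → posterior Gamma(28, 23/2)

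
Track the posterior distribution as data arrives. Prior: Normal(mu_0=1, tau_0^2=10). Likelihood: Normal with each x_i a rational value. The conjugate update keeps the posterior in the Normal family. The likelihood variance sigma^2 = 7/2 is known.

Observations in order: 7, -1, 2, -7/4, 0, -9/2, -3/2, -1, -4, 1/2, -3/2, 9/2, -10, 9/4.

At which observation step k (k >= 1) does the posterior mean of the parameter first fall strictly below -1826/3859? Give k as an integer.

k = 11

obs 1: x=7 → posterior Normal(49/9, 70/27)
obs 2: x=-1 → posterior Normal(127/47, 70/47)
obs 3: x=2 → posterior Normal(167/67, 70/67)
obs 4: x=-7/4 → posterior Normal(44/29, 70/87)
obs 5: x=0 → posterior Normal(132/107, 70/107)
obs 6: x=-9/2 → posterior Normal(42/127, 70/127)
obs 7: x=-3/2 → posterior Normal(4/49, 10/21)
obs 8: x=-1 → posterior Normal(-8/167, 70/167)
obs 9: x=-4 → posterior Normal(-8/17, 70/187)
obs 10: x=1/2 → posterior Normal(-26/69, 70/207)
obs 11: x=-3/2 → posterior Normal(-108/227, 70/227)
obs 12: x=9/2 → posterior Normal(-18/247, 70/247)
obs 13: x=-10 → posterior Normal(-218/267, 70/267)
obs 14: x=9/4 → posterior Normal(-173/287, 10/41)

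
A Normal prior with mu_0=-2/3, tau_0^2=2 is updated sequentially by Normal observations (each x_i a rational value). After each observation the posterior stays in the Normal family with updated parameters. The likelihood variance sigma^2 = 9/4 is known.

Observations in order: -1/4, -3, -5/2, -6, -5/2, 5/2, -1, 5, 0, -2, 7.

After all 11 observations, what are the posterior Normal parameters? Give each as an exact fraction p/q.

obs 1: x=-1/4 → posterior Normal(-8/17, 18/17)
obs 2: x=-3 → posterior Normal(-32/25, 18/25)
obs 3: x=-5/2 → posterior Normal(-52/33, 6/11)
obs 4: x=-6 → posterior Normal(-100/41, 18/41)
obs 5: x=-5/2 → posterior Normal(-120/49, 18/49)
obs 6: x=5/2 → posterior Normal(-100/57, 6/19)
obs 7: x=-1 → posterior Normal(-108/65, 18/65)
obs 8: x=5 → posterior Normal(-68/73, 18/73)
obs 9: x=0 → posterior Normal(-68/81, 2/9)
obs 10: x=-2 → posterior Normal(-84/89, 18/89)
obs 11: x=7 → posterior Normal(-28/97, 18/97)

mu_0=-28/97, tau_0^2=18/97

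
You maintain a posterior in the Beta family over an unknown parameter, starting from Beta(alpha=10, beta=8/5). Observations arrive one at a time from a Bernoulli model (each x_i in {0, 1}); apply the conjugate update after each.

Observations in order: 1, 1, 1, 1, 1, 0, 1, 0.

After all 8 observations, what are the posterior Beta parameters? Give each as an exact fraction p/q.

obs 1: x=1 → posterior Beta(11, 8/5)
obs 2: x=1 → posterior Beta(12, 8/5)
obs 3: x=1 → posterior Beta(13, 8/5)
obs 4: x=1 → posterior Beta(14, 8/5)
obs 5: x=1 → posterior Beta(15, 8/5)
obs 6: x=0 → posterior Beta(15, 13/5)
obs 7: x=1 → posterior Beta(16, 13/5)
obs 8: x=0 → posterior Beta(16, 18/5)

alpha=16, beta=18/5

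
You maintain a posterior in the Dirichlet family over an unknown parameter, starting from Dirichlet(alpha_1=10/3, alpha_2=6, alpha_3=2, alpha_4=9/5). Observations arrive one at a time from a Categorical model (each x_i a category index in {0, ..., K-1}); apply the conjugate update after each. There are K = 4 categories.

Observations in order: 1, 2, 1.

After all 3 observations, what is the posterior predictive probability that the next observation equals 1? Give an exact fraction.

obs 1: x=1 → posterior Dirichlet(10/3, 7, 2, 9/5)
obs 2: x=2 → posterior Dirichlet(10/3, 7, 3, 9/5)
obs 3: x=1 → posterior Dirichlet(10/3, 8, 3, 9/5)

60/121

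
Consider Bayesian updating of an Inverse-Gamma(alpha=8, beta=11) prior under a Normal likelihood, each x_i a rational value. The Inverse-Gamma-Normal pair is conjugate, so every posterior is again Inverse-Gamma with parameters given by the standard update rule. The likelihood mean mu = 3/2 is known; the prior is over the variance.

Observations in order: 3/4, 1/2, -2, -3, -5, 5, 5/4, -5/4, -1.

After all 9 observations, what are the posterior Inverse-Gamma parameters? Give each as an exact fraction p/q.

obs 1: x=3/4 → posterior Inverse-Gamma(17/2, 361/32)
obs 2: x=1/2 → posterior Inverse-Gamma(9, 377/32)
obs 3: x=-2 → posterior Inverse-Gamma(19/2, 573/32)
obs 4: x=-3 → posterior Inverse-Gamma(10, 897/32)
obs 5: x=-5 → posterior Inverse-Gamma(21/2, 1573/32)
obs 6: x=5 → posterior Inverse-Gamma(11, 1769/32)
obs 7: x=5/4 → posterior Inverse-Gamma(23/2, 885/16)
obs 8: x=-5/4 → posterior Inverse-Gamma(12, 1891/32)
obs 9: x=-1 → posterior Inverse-Gamma(25/2, 1991/32)

alpha=25/2, beta=1991/32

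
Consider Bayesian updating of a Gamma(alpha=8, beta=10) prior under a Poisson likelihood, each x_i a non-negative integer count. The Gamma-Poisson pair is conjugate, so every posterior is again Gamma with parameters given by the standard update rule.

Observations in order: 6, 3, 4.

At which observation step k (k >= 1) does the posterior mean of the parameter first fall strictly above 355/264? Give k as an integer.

k = 2

obs 1: x=6 → posterior Gamma(14, 11)
obs 2: x=3 → posterior Gamma(17, 12)
obs 3: x=4 → posterior Gamma(21, 13)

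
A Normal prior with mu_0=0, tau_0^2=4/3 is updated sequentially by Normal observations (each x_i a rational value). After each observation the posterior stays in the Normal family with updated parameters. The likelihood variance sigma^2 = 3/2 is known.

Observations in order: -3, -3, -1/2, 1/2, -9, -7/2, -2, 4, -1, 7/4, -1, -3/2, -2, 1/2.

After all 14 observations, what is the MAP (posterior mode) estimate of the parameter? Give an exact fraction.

-158/121

obs 1: x=-3 → posterior Normal(-24/17, 12/17)
obs 2: x=-3 → posterior Normal(-48/25, 12/25)
obs 3: x=-1/2 → posterior Normal(-52/33, 4/11)
obs 4: x=1/2 → posterior Normal(-48/41, 12/41)
obs 5: x=-9 → posterior Normal(-120/49, 12/49)
obs 6: x=-7/2 → posterior Normal(-148/57, 4/19)
obs 7: x=-2 → posterior Normal(-164/65, 12/65)
obs 8: x=4 → posterior Normal(-132/73, 12/73)
obs 9: x=-1 → posterior Normal(-140/81, 4/27)
obs 10: x=7/4 → posterior Normal(-126/89, 12/89)
obs 11: x=-1 → posterior Normal(-134/97, 12/97)
obs 12: x=-3/2 → posterior Normal(-146/105, 4/35)
obs 13: x=-2 → posterior Normal(-162/113, 12/113)
obs 14: x=1/2 → posterior Normal(-158/121, 12/121)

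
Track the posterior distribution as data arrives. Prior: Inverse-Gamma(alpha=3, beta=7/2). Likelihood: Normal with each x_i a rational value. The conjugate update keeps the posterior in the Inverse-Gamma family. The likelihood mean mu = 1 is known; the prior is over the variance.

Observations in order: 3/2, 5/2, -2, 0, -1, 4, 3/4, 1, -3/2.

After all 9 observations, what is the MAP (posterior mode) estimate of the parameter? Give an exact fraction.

621/272

obs 1: x=3/2 → posterior Inverse-Gamma(7/2, 29/8)
obs 2: x=5/2 → posterior Inverse-Gamma(4, 19/4)
obs 3: x=-2 → posterior Inverse-Gamma(9/2, 37/4)
obs 4: x=0 → posterior Inverse-Gamma(5, 39/4)
obs 5: x=-1 → posterior Inverse-Gamma(11/2, 47/4)
obs 6: x=4 → posterior Inverse-Gamma(6, 65/4)
obs 7: x=3/4 → posterior Inverse-Gamma(13/2, 521/32)
obs 8: x=1 → posterior Inverse-Gamma(7, 521/32)
obs 9: x=-3/2 → posterior Inverse-Gamma(15/2, 621/32)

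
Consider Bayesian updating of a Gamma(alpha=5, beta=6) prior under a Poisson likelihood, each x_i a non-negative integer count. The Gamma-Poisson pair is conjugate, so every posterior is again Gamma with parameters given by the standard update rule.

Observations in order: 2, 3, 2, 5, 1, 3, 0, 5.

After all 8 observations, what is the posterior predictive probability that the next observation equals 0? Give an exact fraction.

629983141281877223603213172736/3787675244106352329254150390625

obs 1: x=2 → posterior Gamma(7, 7)
obs 2: x=3 → posterior Gamma(10, 8)
obs 3: x=2 → posterior Gamma(12, 9)
obs 4: x=5 → posterior Gamma(17, 10)
obs 5: x=1 → posterior Gamma(18, 11)
obs 6: x=3 → posterior Gamma(21, 12)
obs 7: x=0 → posterior Gamma(21, 13)
obs 8: x=5 → posterior Gamma(26, 14)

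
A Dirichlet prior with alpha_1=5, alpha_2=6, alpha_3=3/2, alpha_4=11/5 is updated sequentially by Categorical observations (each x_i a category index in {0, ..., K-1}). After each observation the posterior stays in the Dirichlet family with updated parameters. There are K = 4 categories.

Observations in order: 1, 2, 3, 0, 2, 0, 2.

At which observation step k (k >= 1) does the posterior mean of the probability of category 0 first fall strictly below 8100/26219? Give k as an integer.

obs 1: x=1 → posterior Dirichlet(5, 7, 3/2, 11/5)
obs 2: x=2 → posterior Dirichlet(5, 7, 5/2, 11/5)
obs 3: x=3 → posterior Dirichlet(5, 7, 5/2, 16/5)
obs 4: x=0 → posterior Dirichlet(6, 7, 5/2, 16/5)
obs 5: x=2 → posterior Dirichlet(6, 7, 7/2, 16/5)
obs 6: x=0 → posterior Dirichlet(7, 7, 7/2, 16/5)
obs 7: x=2 → posterior Dirichlet(7, 7, 9/2, 16/5)

k = 2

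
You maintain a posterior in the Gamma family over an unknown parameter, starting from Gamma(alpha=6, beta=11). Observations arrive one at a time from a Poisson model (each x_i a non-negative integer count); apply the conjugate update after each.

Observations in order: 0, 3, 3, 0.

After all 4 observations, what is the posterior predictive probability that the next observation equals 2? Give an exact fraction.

5060107177734375/36028797018963968

obs 1: x=0 → posterior Gamma(6, 12)
obs 2: x=3 → posterior Gamma(9, 13)
obs 3: x=3 → posterior Gamma(12, 14)
obs 4: x=0 → posterior Gamma(12, 15)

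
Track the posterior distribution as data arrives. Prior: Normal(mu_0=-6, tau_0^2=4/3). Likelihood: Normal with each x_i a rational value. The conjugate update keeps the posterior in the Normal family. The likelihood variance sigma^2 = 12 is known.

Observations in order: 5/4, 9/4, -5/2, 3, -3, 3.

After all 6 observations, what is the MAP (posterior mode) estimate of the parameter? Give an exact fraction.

-10/3

obs 1: x=5/4 → posterior Normal(-211/40, 6/5)
obs 2: x=9/4 → posterior Normal(-101/22, 12/11)
obs 3: x=-5/2 → posterior Normal(-53/12, 1)
obs 4: x=3 → posterior Normal(-50/13, 12/13)
obs 5: x=-3 → posterior Normal(-53/14, 6/7)
obs 6: x=3 → posterior Normal(-10/3, 4/5)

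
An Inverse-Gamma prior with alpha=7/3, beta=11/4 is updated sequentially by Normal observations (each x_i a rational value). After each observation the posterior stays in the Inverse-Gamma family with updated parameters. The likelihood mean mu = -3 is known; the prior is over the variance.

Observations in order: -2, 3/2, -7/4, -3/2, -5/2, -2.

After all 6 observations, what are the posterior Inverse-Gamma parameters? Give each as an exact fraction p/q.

alpha=16/3, beta=509/32

obs 1: x=-2 → posterior Inverse-Gamma(17/6, 13/4)
obs 2: x=3/2 → posterior Inverse-Gamma(10/3, 107/8)
obs 3: x=-7/4 → posterior Inverse-Gamma(23/6, 453/32)
obs 4: x=-3/2 → posterior Inverse-Gamma(13/3, 489/32)
obs 5: x=-5/2 → posterior Inverse-Gamma(29/6, 493/32)
obs 6: x=-2 → posterior Inverse-Gamma(16/3, 509/32)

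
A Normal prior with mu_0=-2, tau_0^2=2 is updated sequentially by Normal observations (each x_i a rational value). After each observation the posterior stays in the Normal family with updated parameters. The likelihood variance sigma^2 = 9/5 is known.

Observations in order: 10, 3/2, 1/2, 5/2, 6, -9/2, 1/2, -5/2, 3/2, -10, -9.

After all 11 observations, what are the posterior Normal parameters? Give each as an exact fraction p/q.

obs 1: x=10 → posterior Normal(82/19, 18/19)
obs 2: x=3/2 → posterior Normal(97/29, 18/29)
obs 3: x=1/2 → posterior Normal(34/13, 6/13)
obs 4: x=5/2 → posterior Normal(127/49, 18/49)
obs 5: x=6 → posterior Normal(187/59, 18/59)
obs 6: x=-9/2 → posterior Normal(142/69, 6/23)
obs 7: x=1/2 → posterior Normal(147/79, 18/79)
obs 8: x=-5/2 → posterior Normal(122/89, 18/89)
obs 9: x=3/2 → posterior Normal(137/99, 2/11)
obs 10: x=-10 → posterior Normal(37/109, 18/109)
obs 11: x=-9 → posterior Normal(-53/119, 18/119)

mu_0=-53/119, tau_0^2=18/119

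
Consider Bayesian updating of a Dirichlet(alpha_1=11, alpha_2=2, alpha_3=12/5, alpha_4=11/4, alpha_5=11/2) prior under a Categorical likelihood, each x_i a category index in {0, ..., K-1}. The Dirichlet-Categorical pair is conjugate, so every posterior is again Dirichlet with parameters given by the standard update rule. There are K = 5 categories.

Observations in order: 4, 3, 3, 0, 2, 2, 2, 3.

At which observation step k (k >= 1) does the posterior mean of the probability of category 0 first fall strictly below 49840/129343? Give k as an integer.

obs 1: x=4 → posterior Dirichlet(11, 2, 12/5, 11/4, 13/2)
obs 2: x=3 → posterior Dirichlet(11, 2, 12/5, 15/4, 13/2)
obs 3: x=3 → posterior Dirichlet(11, 2, 12/5, 19/4, 13/2)
obs 4: x=0 → posterior Dirichlet(12, 2, 12/5, 19/4, 13/2)
obs 5: x=2 → posterior Dirichlet(12, 2, 17/5, 19/4, 13/2)
obs 6: x=2 → posterior Dirichlet(12, 2, 22/5, 19/4, 13/2)
obs 7: x=2 → posterior Dirichlet(12, 2, 27/5, 19/4, 13/2)
obs 8: x=3 → posterior Dirichlet(12, 2, 27/5, 23/4, 13/2)

k = 8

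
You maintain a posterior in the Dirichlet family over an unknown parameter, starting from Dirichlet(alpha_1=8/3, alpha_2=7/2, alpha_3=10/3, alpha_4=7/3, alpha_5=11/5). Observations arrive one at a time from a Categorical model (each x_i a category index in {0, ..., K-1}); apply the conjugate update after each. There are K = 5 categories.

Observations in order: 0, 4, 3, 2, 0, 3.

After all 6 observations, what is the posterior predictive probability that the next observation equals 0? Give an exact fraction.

obs 1: x=0 → posterior Dirichlet(11/3, 7/2, 10/3, 7/3, 11/5)
obs 2: x=4 → posterior Dirichlet(11/3, 7/2, 10/3, 7/3, 16/5)
obs 3: x=3 → posterior Dirichlet(11/3, 7/2, 10/3, 10/3, 16/5)
obs 4: x=2 → posterior Dirichlet(11/3, 7/2, 13/3, 10/3, 16/5)
obs 5: x=0 → posterior Dirichlet(14/3, 7/2, 13/3, 10/3, 16/5)
obs 6: x=3 → posterior Dirichlet(14/3, 7/2, 13/3, 13/3, 16/5)

140/601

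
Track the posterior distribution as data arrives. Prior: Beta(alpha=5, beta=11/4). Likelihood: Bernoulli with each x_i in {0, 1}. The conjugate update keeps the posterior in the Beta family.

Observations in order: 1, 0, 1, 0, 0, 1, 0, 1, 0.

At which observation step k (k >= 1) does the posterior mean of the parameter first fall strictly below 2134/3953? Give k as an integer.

obs 1: x=1 → posterior Beta(6, 11/4)
obs 2: x=0 → posterior Beta(6, 15/4)
obs 3: x=1 → posterior Beta(7, 15/4)
obs 4: x=0 → posterior Beta(7, 19/4)
obs 5: x=0 → posterior Beta(7, 23/4)
obs 6: x=1 → posterior Beta(8, 23/4)
obs 7: x=0 → posterior Beta(8, 27/4)
obs 8: x=1 → posterior Beta(9, 27/4)
obs 9: x=0 → posterior Beta(9, 31/4)

k = 9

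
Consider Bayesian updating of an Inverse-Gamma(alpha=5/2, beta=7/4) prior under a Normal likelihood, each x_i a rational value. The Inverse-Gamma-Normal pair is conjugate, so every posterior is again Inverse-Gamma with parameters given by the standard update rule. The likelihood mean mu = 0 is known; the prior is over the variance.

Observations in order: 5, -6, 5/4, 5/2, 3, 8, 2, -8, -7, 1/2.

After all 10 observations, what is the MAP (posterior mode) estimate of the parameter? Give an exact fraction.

obs 1: x=5 → posterior Inverse-Gamma(3, 57/4)
obs 2: x=-6 → posterior Inverse-Gamma(7/2, 129/4)
obs 3: x=5/4 → posterior Inverse-Gamma(4, 1057/32)
obs 4: x=5/2 → posterior Inverse-Gamma(9/2, 1157/32)
obs 5: x=3 → posterior Inverse-Gamma(5, 1301/32)
obs 6: x=8 → posterior Inverse-Gamma(11/2, 2325/32)
obs 7: x=2 → posterior Inverse-Gamma(6, 2389/32)
obs 8: x=-8 → posterior Inverse-Gamma(13/2, 3413/32)
obs 9: x=-7 → posterior Inverse-Gamma(7, 4197/32)
obs 10: x=1/2 → posterior Inverse-Gamma(15/2, 4201/32)

4201/272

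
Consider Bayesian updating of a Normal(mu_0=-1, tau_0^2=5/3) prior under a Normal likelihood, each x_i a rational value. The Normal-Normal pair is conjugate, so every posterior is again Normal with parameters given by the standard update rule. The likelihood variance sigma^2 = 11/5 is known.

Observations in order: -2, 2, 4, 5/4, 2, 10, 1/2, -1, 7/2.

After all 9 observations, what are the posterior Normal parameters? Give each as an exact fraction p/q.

mu_0=631/344, tau_0^2=55/258

obs 1: x=-2 → posterior Normal(-83/58, 55/58)
obs 2: x=2 → posterior Normal(-33/83, 55/83)
obs 3: x=4 → posterior Normal(67/108, 55/108)
obs 4: x=5/4 → posterior Normal(393/532, 55/133)
obs 5: x=2 → posterior Normal(593/632, 55/158)
obs 6: x=10 → posterior Normal(531/244, 55/183)
obs 7: x=1/2 → posterior Normal(1643/832, 55/208)
obs 8: x=-1 → posterior Normal(1543/932, 55/233)
obs 9: x=7/2 → posterior Normal(631/344, 55/258)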